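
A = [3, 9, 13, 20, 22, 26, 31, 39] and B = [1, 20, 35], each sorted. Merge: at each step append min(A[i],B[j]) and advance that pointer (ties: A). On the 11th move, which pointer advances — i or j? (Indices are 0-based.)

[i=0,j=0] A[i]=3>B[j]=1 take 1 → j++
[i=0,j=1] A[i]=3<=B[j]=20 take 3 → i++
[i=1,j=1] A[i]=9<=B[j]=20 take 9 → i++
[i=2,j=1] A[i]=13<=B[j]=20 take 13 → i++
[i=3,j=1] A[i]=20<=B[j]=20 take 20 → i++
[i=4,j=1] A[i]=22>B[j]=20 take 20 → j++
[i=4,j=2] A[i]=22<=B[j]=35 take 22 → i++
[i=5,j=2] A[i]=26<=B[j]=35 take 26 → i++
[i=6,j=2] A[i]=31<=B[j]=35 take 31 → i++
[i=7,j=2] A[i]=39>B[j]=35 take 35 → j++
[i=7,j=3] B done, take A[i]=39 → i++

i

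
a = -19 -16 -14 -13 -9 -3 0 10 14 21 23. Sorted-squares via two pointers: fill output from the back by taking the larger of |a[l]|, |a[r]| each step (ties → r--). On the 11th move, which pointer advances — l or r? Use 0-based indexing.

[0,10] |-19|<=|23| out[10]=529 → r--
[0,9] |-19|<=|21| out[9]=441 → r--
[0,8] |-19|>|14| out[8]=361 → l++
[1,8] |-16|>|14| out[7]=256 → l++
[2,8] |-14|<=|14| out[6]=196 → r--
[2,7] |-14|>|10| out[5]=196 → l++
[3,7] |-13|>|10| out[4]=169 → l++
[4,7] |-9|<=|10| out[3]=100 → r--
[4,6] |-9|>|0| out[2]=81 → l++
[5,6] |-3|>|0| out[1]=9 → l++
[6,6] |0|<=|0| out[0]=0 → r--

r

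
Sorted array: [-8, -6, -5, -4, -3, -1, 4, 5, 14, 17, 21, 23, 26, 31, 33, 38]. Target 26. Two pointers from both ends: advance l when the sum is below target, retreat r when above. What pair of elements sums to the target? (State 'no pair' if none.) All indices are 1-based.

l=1 r=16: -8+38=30 >26, r--
l=1 r=15: -8+33=25 <26, l++
l=2 r=15: -6+33=27 >26, r--
l=2 r=14: -6+31=25 <26, l++
l=3 r=14: -5+31=26, found

(-5, 31)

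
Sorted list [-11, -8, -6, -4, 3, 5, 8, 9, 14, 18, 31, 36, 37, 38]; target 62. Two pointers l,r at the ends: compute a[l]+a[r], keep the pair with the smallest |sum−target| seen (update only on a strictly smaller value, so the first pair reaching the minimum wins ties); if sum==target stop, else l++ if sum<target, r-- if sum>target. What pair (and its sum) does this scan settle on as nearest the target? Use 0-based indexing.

pair (31, 36) with sum 67 (|Δ|=5)

[0,13] -11+38=27 d=35 * → l++
[1,13] -8+38=30 d=32 * → l++
[2,13] -6+38=32 d=30 * → l++
[3,13] -4+38=34 d=28 * → l++
[4,13] 3+38=41 d=21 * → l++
[5,13] 5+38=43 d=19 * → l++
[6,13] 8+38=46 d=16 * → l++
[7,13] 9+38=47 d=15 * → l++
[8,13] 14+38=52 d=10 * → l++
[9,13] 18+38=56 d=6 * → l++
[10,13] 31+38=69 d=7 → r--
[10,12] 31+37=68 d=6 → r--
[10,11] 31+36=67 d=5 * → r--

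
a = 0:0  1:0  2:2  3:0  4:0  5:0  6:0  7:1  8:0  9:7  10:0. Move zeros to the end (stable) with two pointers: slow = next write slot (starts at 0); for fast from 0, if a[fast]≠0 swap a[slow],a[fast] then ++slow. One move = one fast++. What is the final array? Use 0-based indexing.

[2, 1, 7, 0, 0, 0, 0, 0, 0, 0, 0]

slow=0 fast=0: a[fast]=0, fast++
slow=0 fast=1: a[fast]=0, fast++
slow=0 fast=2: a[fast]=2≠0 swap→a[0]=2, slow++,fast++
slow=1 fast=3: a[fast]=0, fast++
slow=1 fast=4: a[fast]=0, fast++
slow=1 fast=5: a[fast]=0, fast++
slow=1 fast=6: a[fast]=0, fast++
slow=1 fast=7: a[fast]=1≠0 swap→a[1]=1, slow++,fast++
slow=2 fast=8: a[fast]=0, fast++
slow=2 fast=9: a[fast]=7≠0 swap→a[2]=7, slow++,fast++
slow=3 fast=10: a[fast]=0, fast++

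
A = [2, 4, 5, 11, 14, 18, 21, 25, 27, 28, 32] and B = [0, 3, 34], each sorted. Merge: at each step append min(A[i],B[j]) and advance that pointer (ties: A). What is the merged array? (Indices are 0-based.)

i=0 j=0: A[i]=2>B[j]=0 take 0, j++
i=0 j=1: A[i]=2<=B[j]=3 take 2, i++
i=1 j=1: A[i]=4>B[j]=3 take 3, j++
i=1 j=2: A[i]=4<=B[j]=34 take 4, i++
i=2 j=2: A[i]=5<=B[j]=34 take 5, i++
i=3 j=2: A[i]=11<=B[j]=34 take 11, i++
i=4 j=2: A[i]=14<=B[j]=34 take 14, i++
i=5 j=2: A[i]=18<=B[j]=34 take 18, i++
i=6 j=2: A[i]=21<=B[j]=34 take 21, i++
i=7 j=2: A[i]=25<=B[j]=34 take 25, i++
i=8 j=2: A[i]=27<=B[j]=34 take 27, i++
i=9 j=2: A[i]=28<=B[j]=34 take 28, i++
i=10 j=2: A[i]=32<=B[j]=34 take 32, i++
i=11 j=2: A done, take B[j]=34, j++

[0, 2, 3, 4, 5, 11, 14, 18, 21, 25, 27, 28, 32, 34]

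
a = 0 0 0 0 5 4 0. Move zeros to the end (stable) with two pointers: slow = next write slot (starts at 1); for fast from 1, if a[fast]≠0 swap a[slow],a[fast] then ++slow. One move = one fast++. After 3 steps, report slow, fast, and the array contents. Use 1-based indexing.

(s=1,f=1) a[fast]=0 → fast++
(s=1,f=2) a[fast]=0 → fast++
(s=1,f=3) a[fast]=0 → fast++

slow=1, fast=4, a=[0, 0, 0, 0, 5, 4, 0]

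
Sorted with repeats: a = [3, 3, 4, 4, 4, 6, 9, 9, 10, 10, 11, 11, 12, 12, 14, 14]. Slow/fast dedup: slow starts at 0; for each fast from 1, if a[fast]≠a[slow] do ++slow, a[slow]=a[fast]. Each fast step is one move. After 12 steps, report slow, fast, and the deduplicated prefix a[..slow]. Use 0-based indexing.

slow=0 fast=1: a[fast]=3=a[slow] dup, fast++
slow=0 fast=2: a[fast]=4≠a[slow]=3 write a[1]=4, slow++,fast++
slow=1 fast=3: a[fast]=4=a[slow] dup, fast++
slow=1 fast=4: a[fast]=4=a[slow] dup, fast++
slow=1 fast=5: a[fast]=6≠a[slow]=4 write a[2]=6, slow++,fast++
slow=2 fast=6: a[fast]=9≠a[slow]=6 write a[3]=9, slow++,fast++
slow=3 fast=7: a[fast]=9=a[slow] dup, fast++
slow=3 fast=8: a[fast]=10≠a[slow]=9 write a[4]=10, slow++,fast++
slow=4 fast=9: a[fast]=10=a[slow] dup, fast++
slow=4 fast=10: a[fast]=11≠a[slow]=10 write a[5]=11, slow++,fast++
slow=5 fast=11: a[fast]=11=a[slow] dup, fast++
slow=5 fast=12: a[fast]=12≠a[slow]=11 write a[6]=12, slow++,fast++

slow=6, fast=13, prefix=[3, 4, 6, 9, 10, 11, 12]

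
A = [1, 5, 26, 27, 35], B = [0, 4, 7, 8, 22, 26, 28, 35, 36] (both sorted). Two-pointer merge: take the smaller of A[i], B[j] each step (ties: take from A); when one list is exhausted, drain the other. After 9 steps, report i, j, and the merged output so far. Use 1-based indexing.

i=4, j=7, merged so far=[0, 1, 4, 5, 7, 8, 22, 26, 26]

[i=1,j=1] A[i]=1>B[j]=0 take 0 → j++
[i=1,j=2] A[i]=1<=B[j]=4 take 1 → i++
[i=2,j=2] A[i]=5>B[j]=4 take 4 → j++
[i=2,j=3] A[i]=5<=B[j]=7 take 5 → i++
[i=3,j=3] A[i]=26>B[j]=7 take 7 → j++
[i=3,j=4] A[i]=26>B[j]=8 take 8 → j++
[i=3,j=5] A[i]=26>B[j]=22 take 22 → j++
[i=3,j=6] A[i]=26<=B[j]=26 take 26 → i++
[i=4,j=6] A[i]=27>B[j]=26 take 26 → j++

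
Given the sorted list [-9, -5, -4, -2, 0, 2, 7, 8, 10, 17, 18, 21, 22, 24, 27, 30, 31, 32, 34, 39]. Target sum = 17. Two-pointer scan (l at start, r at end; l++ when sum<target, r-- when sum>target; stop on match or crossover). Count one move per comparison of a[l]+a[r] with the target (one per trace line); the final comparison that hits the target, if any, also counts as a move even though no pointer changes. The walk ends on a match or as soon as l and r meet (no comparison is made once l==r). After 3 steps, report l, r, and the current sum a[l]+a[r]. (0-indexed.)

[0,19] -9+39=30 >17 → r--
[0,18] -9+34=25 >17 → r--
[0,17] -9+32=23 >17 → r--

l=0, r=16, sum=22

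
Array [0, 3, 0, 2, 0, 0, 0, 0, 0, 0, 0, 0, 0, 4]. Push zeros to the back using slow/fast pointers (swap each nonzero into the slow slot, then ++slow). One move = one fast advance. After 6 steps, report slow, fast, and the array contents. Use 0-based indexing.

slow=2, fast=6, a=[3, 2, 0, 0, 0, 0, 0, 0, 0, 0, 0, 0, 0, 4]

slow=0 fast=0: a[fast]=0, fast++
slow=0 fast=1: a[fast]=3≠0 swap→a[0]=3, slow++,fast++
slow=1 fast=2: a[fast]=0, fast++
slow=1 fast=3: a[fast]=2≠0 swap→a[1]=2, slow++,fast++
slow=2 fast=4: a[fast]=0, fast++
slow=2 fast=5: a[fast]=0, fast++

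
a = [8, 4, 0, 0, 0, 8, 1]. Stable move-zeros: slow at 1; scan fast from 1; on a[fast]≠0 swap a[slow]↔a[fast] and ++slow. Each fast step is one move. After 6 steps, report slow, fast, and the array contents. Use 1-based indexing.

slow=4, fast=7, a=[8, 4, 8, 0, 0, 0, 1]

slow=1 fast=1: a[fast]=8≠0 swap→a[1]=8, slow++,fast++
slow=2 fast=2: a[fast]=4≠0 swap→a[2]=4, slow++,fast++
slow=3 fast=3: a[fast]=0, fast++
slow=3 fast=4: a[fast]=0, fast++
slow=3 fast=5: a[fast]=0, fast++
slow=3 fast=6: a[fast]=8≠0 swap→a[3]=8, slow++,fast++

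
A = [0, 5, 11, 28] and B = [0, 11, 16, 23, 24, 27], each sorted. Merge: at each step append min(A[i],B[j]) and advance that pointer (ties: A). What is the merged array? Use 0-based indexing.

[i=0,j=0] A[i]=0<=B[j]=0 take 0 → i++
[i=1,j=0] A[i]=5>B[j]=0 take 0 → j++
[i=1,j=1] A[i]=5<=B[j]=11 take 5 → i++
[i=2,j=1] A[i]=11<=B[j]=11 take 11 → i++
[i=3,j=1] A[i]=28>B[j]=11 take 11 → j++
[i=3,j=2] A[i]=28>B[j]=16 take 16 → j++
[i=3,j=3] A[i]=28>B[j]=23 take 23 → j++
[i=3,j=4] A[i]=28>B[j]=24 take 24 → j++
[i=3,j=5] A[i]=28>B[j]=27 take 27 → j++
[i=3,j=6] B done, take A[i]=28 → i++

[0, 0, 5, 11, 11, 16, 23, 24, 27, 28]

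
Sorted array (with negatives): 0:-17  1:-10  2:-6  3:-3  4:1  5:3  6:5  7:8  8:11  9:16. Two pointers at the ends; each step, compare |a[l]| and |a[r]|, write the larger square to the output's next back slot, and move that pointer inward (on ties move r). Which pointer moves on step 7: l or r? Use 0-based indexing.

[0,9] |-17|>|16| out[9]=289 → l++
[1,9] |-10|<=|16| out[8]=256 → r--
[1,8] |-10|<=|11| out[7]=121 → r--
[1,7] |-10|>|8| out[6]=100 → l++
[2,7] |-6|<=|8| out[5]=64 → r--
[2,6] |-6|>|5| out[4]=36 → l++
[3,6] |-3|<=|5| out[3]=25 → r--

r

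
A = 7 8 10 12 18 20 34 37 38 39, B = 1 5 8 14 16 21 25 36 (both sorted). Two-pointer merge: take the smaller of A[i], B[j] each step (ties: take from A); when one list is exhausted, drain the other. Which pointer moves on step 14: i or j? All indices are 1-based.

i

i=1 j=1: A[i]=7>B[j]=1 take 1, j++
i=1 j=2: A[i]=7>B[j]=5 take 5, j++
i=1 j=3: A[i]=7<=B[j]=8 take 7, i++
i=2 j=3: A[i]=8<=B[j]=8 take 8, i++
i=3 j=3: A[i]=10>B[j]=8 take 8, j++
i=3 j=4: A[i]=10<=B[j]=14 take 10, i++
i=4 j=4: A[i]=12<=B[j]=14 take 12, i++
i=5 j=4: A[i]=18>B[j]=14 take 14, j++
i=5 j=5: A[i]=18>B[j]=16 take 16, j++
i=5 j=6: A[i]=18<=B[j]=21 take 18, i++
i=6 j=6: A[i]=20<=B[j]=21 take 20, i++
i=7 j=6: A[i]=34>B[j]=21 take 21, j++
i=7 j=7: A[i]=34>B[j]=25 take 25, j++
i=7 j=8: A[i]=34<=B[j]=36 take 34, i++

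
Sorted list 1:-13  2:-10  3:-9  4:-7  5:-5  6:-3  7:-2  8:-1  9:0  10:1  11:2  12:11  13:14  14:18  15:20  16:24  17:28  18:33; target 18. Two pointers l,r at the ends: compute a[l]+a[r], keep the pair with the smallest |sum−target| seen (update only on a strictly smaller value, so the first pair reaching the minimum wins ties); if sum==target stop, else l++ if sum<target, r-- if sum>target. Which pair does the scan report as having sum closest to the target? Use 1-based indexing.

pair (-10, 28) with sum 18 (|Δ|=0)

[1,18] -13+33=20 d=2 * → r--
[1,17] -13+28=15 d=3 → l++
[2,17] -10+28=18 d=0 * → stop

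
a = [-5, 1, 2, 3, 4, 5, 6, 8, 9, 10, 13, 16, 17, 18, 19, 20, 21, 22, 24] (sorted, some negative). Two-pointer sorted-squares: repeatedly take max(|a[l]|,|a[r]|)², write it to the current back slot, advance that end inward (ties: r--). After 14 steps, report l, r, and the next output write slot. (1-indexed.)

l=1, r=5, next write slot=5

[1,19] |-5|<=|24| out[19]=576 → r--
[1,18] |-5|<=|22| out[18]=484 → r--
[1,17] |-5|<=|21| out[17]=441 → r--
[1,16] |-5|<=|20| out[16]=400 → r--
[1,15] |-5|<=|19| out[15]=361 → r--
[1,14] |-5|<=|18| out[14]=324 → r--
[1,13] |-5|<=|17| out[13]=289 → r--
[1,12] |-5|<=|16| out[12]=256 → r--
[1,11] |-5|<=|13| out[11]=169 → r--
[1,10] |-5|<=|10| out[10]=100 → r--
[1,9] |-5|<=|9| out[9]=81 → r--
[1,8] |-5|<=|8| out[8]=64 → r--
[1,7] |-5|<=|6| out[7]=36 → r--
[1,6] |-5|<=|5| out[6]=25 → r--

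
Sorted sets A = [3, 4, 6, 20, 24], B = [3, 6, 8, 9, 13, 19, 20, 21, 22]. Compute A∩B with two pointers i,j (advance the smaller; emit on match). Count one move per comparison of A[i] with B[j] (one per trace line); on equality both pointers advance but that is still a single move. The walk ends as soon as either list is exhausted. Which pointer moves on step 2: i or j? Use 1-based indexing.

i

i=1 j=1: 3==3 emit, i++,j++
i=2 j=2: 4<6, i++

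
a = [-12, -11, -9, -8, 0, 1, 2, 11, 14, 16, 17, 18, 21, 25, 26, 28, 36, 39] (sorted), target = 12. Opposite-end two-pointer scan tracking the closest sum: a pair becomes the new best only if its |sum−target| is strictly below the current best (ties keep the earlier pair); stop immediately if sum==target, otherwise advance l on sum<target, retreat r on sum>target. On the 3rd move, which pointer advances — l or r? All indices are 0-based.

r

l=0 r=17: -12+39=27 d=15 *, r--
l=0 r=16: -12+36=24 d=12 *, r--
l=0 r=15: -12+28=16 d=4 *, r--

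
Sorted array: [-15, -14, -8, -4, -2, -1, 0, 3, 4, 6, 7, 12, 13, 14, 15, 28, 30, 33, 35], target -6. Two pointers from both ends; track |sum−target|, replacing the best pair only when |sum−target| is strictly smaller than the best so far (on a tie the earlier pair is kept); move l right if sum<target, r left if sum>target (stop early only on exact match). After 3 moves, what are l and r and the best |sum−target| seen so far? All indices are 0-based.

l=0, r=15, best |Δ|=21

[0,18] -15+35=20 d=26 * → r--
[0,17] -15+33=18 d=24 * → r--
[0,16] -15+30=15 d=21 * → r--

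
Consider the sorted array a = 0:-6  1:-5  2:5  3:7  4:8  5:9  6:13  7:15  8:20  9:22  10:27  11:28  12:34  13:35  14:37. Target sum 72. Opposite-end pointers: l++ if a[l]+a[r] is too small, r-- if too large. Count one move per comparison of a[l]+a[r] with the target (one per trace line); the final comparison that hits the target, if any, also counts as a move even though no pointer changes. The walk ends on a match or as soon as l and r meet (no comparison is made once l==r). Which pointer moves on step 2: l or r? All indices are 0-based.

l=0 r=14: -6+37=31 <72, l++
l=1 r=14: -5+37=32 <72, l++

l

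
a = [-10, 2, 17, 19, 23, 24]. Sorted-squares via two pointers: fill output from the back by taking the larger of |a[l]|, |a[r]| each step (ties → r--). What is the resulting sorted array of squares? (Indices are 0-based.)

[4, 100, 289, 361, 529, 576]

l=0 r=5: |-10|<=|24| out[5]=576, r--
l=0 r=4: |-10|<=|23| out[4]=529, r--
l=0 r=3: |-10|<=|19| out[3]=361, r--
l=0 r=2: |-10|<=|17| out[2]=289, r--
l=0 r=1: |-10|>|2| out[1]=100, l++
l=1 r=1: |2|<=|2| out[0]=4, r--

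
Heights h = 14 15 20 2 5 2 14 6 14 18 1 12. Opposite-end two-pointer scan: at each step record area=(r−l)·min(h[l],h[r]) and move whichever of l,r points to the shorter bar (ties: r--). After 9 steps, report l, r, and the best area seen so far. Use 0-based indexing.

l=2, r=4, best area=132

l=0 r=11: min(14,12)*11=132 best=132 *, r--
l=0 r=10: min(14,1)*10=10 best=132, r--
l=0 r=9: min(14,18)*9=126 best=132, l++
l=1 r=9: min(15,18)*8=120 best=132, l++
l=2 r=9: min(20,18)*7=126 best=132, r--
l=2 r=8: min(20,14)*6=84 best=132, r--
l=2 r=7: min(20,6)*5=30 best=132, r--
l=2 r=6: min(20,14)*4=56 best=132, r--
l=2 r=5: min(20,2)*3=6 best=132, r--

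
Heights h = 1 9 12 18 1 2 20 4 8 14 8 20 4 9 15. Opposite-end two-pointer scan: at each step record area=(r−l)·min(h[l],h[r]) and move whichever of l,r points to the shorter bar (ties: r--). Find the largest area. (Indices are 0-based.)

max area = 165

[0,14] min(1,15)*14=14 best=14 * → l++
[1,14] min(9,15)*13=117 best=117 * → l++
[2,14] min(12,15)*12=144 best=144 * → l++
[3,14] min(18,15)*11=165 best=165 * → r--
[3,13] min(18,9)*10=90 best=165 → r--
[3,12] min(18,4)*9=36 best=165 → r--
[3,11] min(18,20)*8=144 best=165 → l++
[4,11] min(1,20)*7=7 best=165 → l++
[5,11] min(2,20)*6=12 best=165 → l++
[6,11] min(20,20)*5=100 best=165 → r--
[6,10] min(20,8)*4=32 best=165 → r--
[6,9] min(20,14)*3=42 best=165 → r--
[6,8] min(20,8)*2=16 best=165 → r--
[6,7] min(20,4)*1=4 best=165 → r--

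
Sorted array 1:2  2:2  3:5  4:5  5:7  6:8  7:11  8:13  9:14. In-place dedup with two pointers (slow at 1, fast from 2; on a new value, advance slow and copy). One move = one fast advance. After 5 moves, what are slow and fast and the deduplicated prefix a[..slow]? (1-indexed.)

slow=1 fast=2: a[fast]=2=a[slow] dup, fast++
slow=1 fast=3: a[fast]=5≠a[slow]=2 write a[2]=5, slow++,fast++
slow=2 fast=4: a[fast]=5=a[slow] dup, fast++
slow=2 fast=5: a[fast]=7≠a[slow]=5 write a[3]=7, slow++,fast++
slow=3 fast=6: a[fast]=8≠a[slow]=7 write a[4]=8, slow++,fast++

slow=4, fast=7, prefix=[2, 5, 7, 8]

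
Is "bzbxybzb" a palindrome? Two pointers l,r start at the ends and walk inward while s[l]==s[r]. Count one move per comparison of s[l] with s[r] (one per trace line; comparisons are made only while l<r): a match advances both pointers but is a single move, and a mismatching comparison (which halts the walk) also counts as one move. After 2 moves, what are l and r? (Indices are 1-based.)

l=3, r=6

l=1 r=8: 'b'=='b', l++,r--
l=2 r=7: 'z'=='z', l++,r--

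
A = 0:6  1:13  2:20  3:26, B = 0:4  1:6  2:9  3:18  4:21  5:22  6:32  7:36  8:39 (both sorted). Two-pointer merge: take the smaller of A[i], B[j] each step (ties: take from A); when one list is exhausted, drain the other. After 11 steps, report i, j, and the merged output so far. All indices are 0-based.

i=4, j=7, merged so far=[4, 6, 6, 9, 13, 18, 20, 21, 22, 26, 32]

i=0 j=0: A[i]=6>B[j]=4 take 4, j++
i=0 j=1: A[i]=6<=B[j]=6 take 6, i++
i=1 j=1: A[i]=13>B[j]=6 take 6, j++
i=1 j=2: A[i]=13>B[j]=9 take 9, j++
i=1 j=3: A[i]=13<=B[j]=18 take 13, i++
i=2 j=3: A[i]=20>B[j]=18 take 18, j++
i=2 j=4: A[i]=20<=B[j]=21 take 20, i++
i=3 j=4: A[i]=26>B[j]=21 take 21, j++
i=3 j=5: A[i]=26>B[j]=22 take 22, j++
i=3 j=6: A[i]=26<=B[j]=32 take 26, i++
i=4 j=6: A done, take B[j]=32, j++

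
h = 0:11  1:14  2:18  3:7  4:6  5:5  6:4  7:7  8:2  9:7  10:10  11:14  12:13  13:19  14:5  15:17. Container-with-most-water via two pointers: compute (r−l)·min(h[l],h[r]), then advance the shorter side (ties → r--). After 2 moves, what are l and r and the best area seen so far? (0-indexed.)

[0,15] min(11,17)*15=165 best=165 * → l++
[1,15] min(14,17)*14=196 best=196 * → l++

l=2, r=15, best area=196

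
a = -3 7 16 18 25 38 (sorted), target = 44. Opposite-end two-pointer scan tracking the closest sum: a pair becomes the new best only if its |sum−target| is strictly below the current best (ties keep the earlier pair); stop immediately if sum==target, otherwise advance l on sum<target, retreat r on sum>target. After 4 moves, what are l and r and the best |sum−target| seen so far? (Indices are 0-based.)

[0,5] -3+38=35 d=9 * → l++
[1,5] 7+38=45 d=1 * → r--
[1,4] 7+25=32 d=12 → l++
[2,4] 16+25=41 d=3 → l++

l=3, r=4, best |Δ|=1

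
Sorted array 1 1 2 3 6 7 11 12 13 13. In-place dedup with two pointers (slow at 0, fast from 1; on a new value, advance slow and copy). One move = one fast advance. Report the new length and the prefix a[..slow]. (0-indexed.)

(s=0,f=1) a[fast]=1=a[slow] dup → fast++
(s=0,f=2) a[fast]=2≠a[slow]=1 write a[1]=2 → slow++,fast++
(s=1,f=3) a[fast]=3≠a[slow]=2 write a[2]=3 → slow++,fast++
(s=2,f=4) a[fast]=6≠a[slow]=3 write a[3]=6 → slow++,fast++
(s=3,f=5) a[fast]=7≠a[slow]=6 write a[4]=7 → slow++,fast++
(s=4,f=6) a[fast]=11≠a[slow]=7 write a[5]=11 → slow++,fast++
(s=5,f=7) a[fast]=12≠a[slow]=11 write a[6]=12 → slow++,fast++
(s=6,f=8) a[fast]=13≠a[slow]=12 write a[7]=13 → slow++,fast++
(s=7,f=9) a[fast]=13=a[slow] dup → fast++

length 8; prefix = [1, 2, 3, 6, 7, 11, 12, 13]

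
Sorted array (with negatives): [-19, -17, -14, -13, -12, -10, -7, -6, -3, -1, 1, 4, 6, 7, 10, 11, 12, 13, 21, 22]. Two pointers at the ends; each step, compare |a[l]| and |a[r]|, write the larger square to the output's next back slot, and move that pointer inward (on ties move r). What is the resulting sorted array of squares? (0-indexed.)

[1, 1, 9, 16, 36, 36, 49, 49, 100, 100, 121, 144, 144, 169, 169, 196, 289, 361, 441, 484]

l=0 r=19: |-19|<=|22| out[19]=484, r--
l=0 r=18: |-19|<=|21| out[18]=441, r--
l=0 r=17: |-19|>|13| out[17]=361, l++
l=1 r=17: |-17|>|13| out[16]=289, l++
l=2 r=17: |-14|>|13| out[15]=196, l++
l=3 r=17: |-13|<=|13| out[14]=169, r--
l=3 r=16: |-13|>|12| out[13]=169, l++
l=4 r=16: |-12|<=|12| out[12]=144, r--
l=4 r=15: |-12|>|11| out[11]=144, l++
l=5 r=15: |-10|<=|11| out[10]=121, r--
l=5 r=14: |-10|<=|10| out[9]=100, r--
l=5 r=13: |-10|>|7| out[8]=100, l++
l=6 r=13: |-7|<=|7| out[7]=49, r--
l=6 r=12: |-7|>|6| out[6]=49, l++
l=7 r=12: |-6|<=|6| out[5]=36, r--
l=7 r=11: |-6|>|4| out[4]=36, l++
l=8 r=11: |-3|<=|4| out[3]=16, r--
l=8 r=10: |-3|>|1| out[2]=9, l++
l=9 r=10: |-1|<=|1| out[1]=1, r--
l=9 r=9: |-1|<=|-1| out[0]=1, r--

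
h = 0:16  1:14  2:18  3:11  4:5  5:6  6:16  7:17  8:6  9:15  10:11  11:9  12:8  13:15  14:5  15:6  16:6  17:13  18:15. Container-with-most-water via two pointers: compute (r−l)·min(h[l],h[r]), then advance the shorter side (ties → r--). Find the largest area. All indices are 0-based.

max area = 270

l=0 r=18: min(16,15)*18=270 best=270 *, r--
l=0 r=17: min(16,13)*17=221 best=270, r--
l=0 r=16: min(16,6)*16=96 best=270, r--
l=0 r=15: min(16,6)*15=90 best=270, r--
l=0 r=14: min(16,5)*14=70 best=270, r--
l=0 r=13: min(16,15)*13=195 best=270, r--
l=0 r=12: min(16,8)*12=96 best=270, r--
l=0 r=11: min(16,9)*11=99 best=270, r--
l=0 r=10: min(16,11)*10=110 best=270, r--
l=0 r=9: min(16,15)*9=135 best=270, r--
l=0 r=8: min(16,6)*8=48 best=270, r--
l=0 r=7: min(16,17)*7=112 best=270, l++
l=1 r=7: min(14,17)*6=84 best=270, l++
l=2 r=7: min(18,17)*5=85 best=270, r--
l=2 r=6: min(18,16)*4=64 best=270, r--
l=2 r=5: min(18,6)*3=18 best=270, r--
l=2 r=4: min(18,5)*2=10 best=270, r--
l=2 r=3: min(18,11)*1=11 best=270, r--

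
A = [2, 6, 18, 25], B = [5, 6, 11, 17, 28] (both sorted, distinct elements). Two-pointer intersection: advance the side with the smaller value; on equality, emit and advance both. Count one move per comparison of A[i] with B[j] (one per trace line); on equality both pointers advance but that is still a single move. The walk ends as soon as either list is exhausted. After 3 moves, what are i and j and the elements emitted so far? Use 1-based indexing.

i=3, j=3, emitted=[6]

i=1 j=1: 2<5, i++
i=2 j=1: 6>5, j++
i=2 j=2: 6==6 emit, i++,j++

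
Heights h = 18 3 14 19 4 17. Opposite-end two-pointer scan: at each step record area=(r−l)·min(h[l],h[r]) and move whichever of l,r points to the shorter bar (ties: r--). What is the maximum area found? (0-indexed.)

max area = 85

[0,5] min(18,17)*5=85 best=85 * → r--
[0,4] min(18,4)*4=16 best=85 → r--
[0,3] min(18,19)*3=54 best=85 → l++
[1,3] min(3,19)*2=6 best=85 → l++
[2,3] min(14,19)*1=14 best=85 → l++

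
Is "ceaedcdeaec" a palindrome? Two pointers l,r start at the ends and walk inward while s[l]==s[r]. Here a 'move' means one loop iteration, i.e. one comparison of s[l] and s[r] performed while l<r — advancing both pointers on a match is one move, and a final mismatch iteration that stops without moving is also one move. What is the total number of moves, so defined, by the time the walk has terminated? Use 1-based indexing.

[1,11] 'c'=='c' → l++,r--
[2,10] 'e'=='e' → l++,r--
[3,9] 'a'=='a' → l++,r--
[4,8] 'e'=='e' → l++,r--
[5,7] 'd'=='d' → l++,r--

5 moves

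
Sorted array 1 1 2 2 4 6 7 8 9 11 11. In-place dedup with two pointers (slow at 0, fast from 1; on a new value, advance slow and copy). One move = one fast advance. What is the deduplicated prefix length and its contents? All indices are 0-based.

(s=0,f=1) a[fast]=1=a[slow] dup → fast++
(s=0,f=2) a[fast]=2≠a[slow]=1 write a[1]=2 → slow++,fast++
(s=1,f=3) a[fast]=2=a[slow] dup → fast++
(s=1,f=4) a[fast]=4≠a[slow]=2 write a[2]=4 → slow++,fast++
(s=2,f=5) a[fast]=6≠a[slow]=4 write a[3]=6 → slow++,fast++
(s=3,f=6) a[fast]=7≠a[slow]=6 write a[4]=7 → slow++,fast++
(s=4,f=7) a[fast]=8≠a[slow]=7 write a[5]=8 → slow++,fast++
(s=5,f=8) a[fast]=9≠a[slow]=8 write a[6]=9 → slow++,fast++
(s=6,f=9) a[fast]=11≠a[slow]=9 write a[7]=11 → slow++,fast++
(s=7,f=10) a[fast]=11=a[slow] dup → fast++

length 8; prefix = [1, 2, 4, 6, 7, 8, 9, 11]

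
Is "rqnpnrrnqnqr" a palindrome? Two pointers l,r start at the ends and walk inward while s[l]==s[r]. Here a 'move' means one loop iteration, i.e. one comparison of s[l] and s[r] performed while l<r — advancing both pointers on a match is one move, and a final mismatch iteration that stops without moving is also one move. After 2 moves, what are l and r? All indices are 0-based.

l=2, r=9

l=0 r=11: 'r'=='r', l++,r--
l=1 r=10: 'q'=='q', l++,r--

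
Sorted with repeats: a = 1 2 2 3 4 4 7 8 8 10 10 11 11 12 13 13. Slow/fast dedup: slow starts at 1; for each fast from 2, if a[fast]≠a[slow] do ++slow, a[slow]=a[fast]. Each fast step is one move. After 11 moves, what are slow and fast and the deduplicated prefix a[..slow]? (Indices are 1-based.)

slow=8, fast=13, prefix=[1, 2, 3, 4, 7, 8, 10, 11]

(s=1,f=2) a[fast]=2≠a[slow]=1 write a[2]=2 → slow++,fast++
(s=2,f=3) a[fast]=2=a[slow] dup → fast++
(s=2,f=4) a[fast]=3≠a[slow]=2 write a[3]=3 → slow++,fast++
(s=3,f=5) a[fast]=4≠a[slow]=3 write a[4]=4 → slow++,fast++
(s=4,f=6) a[fast]=4=a[slow] dup → fast++
(s=4,f=7) a[fast]=7≠a[slow]=4 write a[5]=7 → slow++,fast++
(s=5,f=8) a[fast]=8≠a[slow]=7 write a[6]=8 → slow++,fast++
(s=6,f=9) a[fast]=8=a[slow] dup → fast++
(s=6,f=10) a[fast]=10≠a[slow]=8 write a[7]=10 → slow++,fast++
(s=7,f=11) a[fast]=10=a[slow] dup → fast++
(s=7,f=12) a[fast]=11≠a[slow]=10 write a[8]=11 → slow++,fast++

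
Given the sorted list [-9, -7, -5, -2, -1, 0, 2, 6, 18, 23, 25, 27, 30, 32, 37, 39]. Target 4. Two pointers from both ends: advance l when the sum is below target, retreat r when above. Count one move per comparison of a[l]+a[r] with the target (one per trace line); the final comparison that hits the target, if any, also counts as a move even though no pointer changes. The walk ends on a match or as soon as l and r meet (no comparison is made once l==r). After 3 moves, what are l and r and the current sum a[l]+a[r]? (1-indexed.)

l=1 r=16: -9+39=30 >4, r--
l=1 r=15: -9+37=28 >4, r--
l=1 r=14: -9+32=23 >4, r--

l=1, r=13, sum=21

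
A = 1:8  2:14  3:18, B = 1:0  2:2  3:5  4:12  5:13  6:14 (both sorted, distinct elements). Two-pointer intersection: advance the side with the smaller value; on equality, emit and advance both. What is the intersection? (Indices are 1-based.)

intersection = [14]

i=1 j=1: 8>0, j++
i=1 j=2: 8>2, j++
i=1 j=3: 8>5, j++
i=1 j=4: 8<12, i++
i=2 j=4: 14>12, j++
i=2 j=5: 14>13, j++
i=2 j=6: 14==14 emit, i++,j++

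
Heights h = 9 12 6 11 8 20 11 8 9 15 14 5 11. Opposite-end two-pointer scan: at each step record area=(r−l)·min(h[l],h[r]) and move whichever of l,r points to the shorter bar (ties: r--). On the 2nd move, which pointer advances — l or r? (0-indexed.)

[0,12] min(9,11)*12=108 best=108 * → l++
[1,12] min(12,11)*11=121 best=121 * → r--

r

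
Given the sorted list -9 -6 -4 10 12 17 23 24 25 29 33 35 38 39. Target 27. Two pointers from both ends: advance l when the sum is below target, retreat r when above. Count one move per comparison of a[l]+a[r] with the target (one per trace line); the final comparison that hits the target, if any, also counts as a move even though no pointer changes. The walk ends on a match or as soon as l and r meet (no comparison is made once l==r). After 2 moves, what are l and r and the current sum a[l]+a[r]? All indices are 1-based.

l=1 r=14: -9+39=30 >27, r--
l=1 r=13: -9+38=29 >27, r--

l=1, r=12, sum=26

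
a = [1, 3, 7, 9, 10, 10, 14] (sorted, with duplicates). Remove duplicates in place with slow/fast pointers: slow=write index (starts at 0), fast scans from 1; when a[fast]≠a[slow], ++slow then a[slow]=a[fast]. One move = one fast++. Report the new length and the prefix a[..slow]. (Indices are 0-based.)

(s=0,f=1) a[fast]=3≠a[slow]=1 write a[1]=3 → slow++,fast++
(s=1,f=2) a[fast]=7≠a[slow]=3 write a[2]=7 → slow++,fast++
(s=2,f=3) a[fast]=9≠a[slow]=7 write a[3]=9 → slow++,fast++
(s=3,f=4) a[fast]=10≠a[slow]=9 write a[4]=10 → slow++,fast++
(s=4,f=5) a[fast]=10=a[slow] dup → fast++
(s=4,f=6) a[fast]=14≠a[slow]=10 write a[5]=14 → slow++,fast++

length 6; prefix = [1, 3, 7, 9, 10, 14]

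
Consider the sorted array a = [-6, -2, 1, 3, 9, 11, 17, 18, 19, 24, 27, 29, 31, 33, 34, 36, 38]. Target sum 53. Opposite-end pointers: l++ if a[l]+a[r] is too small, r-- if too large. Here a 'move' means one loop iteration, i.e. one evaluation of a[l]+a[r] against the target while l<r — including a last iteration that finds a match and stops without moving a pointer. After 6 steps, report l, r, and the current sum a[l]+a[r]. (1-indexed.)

l=1 r=17: -6+38=32 <53, l++
l=2 r=17: -2+38=36 <53, l++
l=3 r=17: 1+38=39 <53, l++
l=4 r=17: 3+38=41 <53, l++
l=5 r=17: 9+38=47 <53, l++
l=6 r=17: 11+38=49 <53, l++

l=7, r=17, sum=55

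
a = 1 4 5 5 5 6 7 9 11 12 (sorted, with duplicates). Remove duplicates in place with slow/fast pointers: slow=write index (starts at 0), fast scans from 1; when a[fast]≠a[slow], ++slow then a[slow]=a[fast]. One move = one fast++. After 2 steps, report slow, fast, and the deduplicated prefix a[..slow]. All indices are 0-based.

slow=2, fast=3, prefix=[1, 4, 5]

slow=0 fast=1: a[fast]=4≠a[slow]=1 write a[1]=4, slow++,fast++
slow=1 fast=2: a[fast]=5≠a[slow]=4 write a[2]=5, slow++,fast++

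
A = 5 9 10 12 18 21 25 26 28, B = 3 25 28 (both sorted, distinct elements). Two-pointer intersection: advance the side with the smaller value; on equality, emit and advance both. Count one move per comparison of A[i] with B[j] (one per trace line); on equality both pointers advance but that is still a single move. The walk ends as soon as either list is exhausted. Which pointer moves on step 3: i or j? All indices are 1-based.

i

i=1 j=1: 5>3, j++
i=1 j=2: 5<25, i++
i=2 j=2: 9<25, i++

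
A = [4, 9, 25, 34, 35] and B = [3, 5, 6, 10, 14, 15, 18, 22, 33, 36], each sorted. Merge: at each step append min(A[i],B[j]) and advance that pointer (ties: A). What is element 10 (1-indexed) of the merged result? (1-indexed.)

[i=1,j=1] A[i]=4>B[j]=3 take 3 → j++
[i=1,j=2] A[i]=4<=B[j]=5 take 4 → i++
[i=2,j=2] A[i]=9>B[j]=5 take 5 → j++
[i=2,j=3] A[i]=9>B[j]=6 take 6 → j++
[i=2,j=4] A[i]=9<=B[j]=10 take 9 → i++
[i=3,j=4] A[i]=25>B[j]=10 take 10 → j++
[i=3,j=5] A[i]=25>B[j]=14 take 14 → j++
[i=3,j=6] A[i]=25>B[j]=15 take 15 → j++
[i=3,j=7] A[i]=25>B[j]=18 take 18 → j++
[i=3,j=8] A[i]=25>B[j]=22 take 22 → j++
[i=3,j=9] A[i]=25<=B[j]=33 take 25 → i++
[i=4,j=9] A[i]=34>B[j]=33 take 33 → j++
[i=4,j=10] A[i]=34<=B[j]=36 take 34 → i++
[i=5,j=10] A[i]=35<=B[j]=36 take 35 → i++
[i=6,j=10] A done, take B[j]=36 → j++

merged[10] = 22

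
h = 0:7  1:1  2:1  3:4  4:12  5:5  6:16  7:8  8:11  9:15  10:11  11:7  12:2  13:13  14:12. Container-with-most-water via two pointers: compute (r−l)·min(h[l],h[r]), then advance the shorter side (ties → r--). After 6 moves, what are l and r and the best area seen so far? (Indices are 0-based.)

l=5, r=13, best area=120

[0,14] min(7,12)*14=98 best=98 * → l++
[1,14] min(1,12)*13=13 best=98 → l++
[2,14] min(1,12)*12=12 best=98 → l++
[3,14] min(4,12)*11=44 best=98 → l++
[4,14] min(12,12)*10=120 best=120 * → r--
[4,13] min(12,13)*9=108 best=120 → l++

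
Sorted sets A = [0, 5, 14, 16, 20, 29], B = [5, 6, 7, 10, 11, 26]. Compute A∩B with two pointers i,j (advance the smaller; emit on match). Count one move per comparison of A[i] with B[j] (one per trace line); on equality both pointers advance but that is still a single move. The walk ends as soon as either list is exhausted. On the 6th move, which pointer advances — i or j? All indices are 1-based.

[i=1,j=1] 0<5 → i++
[i=2,j=1] 5==5 emit → i++,j++
[i=3,j=2] 14>6 → j++
[i=3,j=3] 14>7 → j++
[i=3,j=4] 14>10 → j++
[i=3,j=5] 14>11 → j++

j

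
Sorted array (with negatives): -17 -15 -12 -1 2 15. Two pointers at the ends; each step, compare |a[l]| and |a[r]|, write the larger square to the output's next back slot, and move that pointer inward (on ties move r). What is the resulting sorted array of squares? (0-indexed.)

l=0 r=5: |-17|>|15| out[5]=289, l++
l=1 r=5: |-15|<=|15| out[4]=225, r--
l=1 r=4: |-15|>|2| out[3]=225, l++
l=2 r=4: |-12|>|2| out[2]=144, l++
l=3 r=4: |-1|<=|2| out[1]=4, r--
l=3 r=3: |-1|<=|-1| out[0]=1, r--

[1, 4, 144, 225, 225, 289]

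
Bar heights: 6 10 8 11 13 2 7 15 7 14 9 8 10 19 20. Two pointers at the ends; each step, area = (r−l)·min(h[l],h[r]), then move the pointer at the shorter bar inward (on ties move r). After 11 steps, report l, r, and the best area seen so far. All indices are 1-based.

l=1 r=15: min(6,20)*14=84 best=84 *, l++
l=2 r=15: min(10,20)*13=130 best=130 *, l++
l=3 r=15: min(8,20)*12=96 best=130, l++
l=4 r=15: min(11,20)*11=121 best=130, l++
l=5 r=15: min(13,20)*10=130 best=130, l++
l=6 r=15: min(2,20)*9=18 best=130, l++
l=7 r=15: min(7,20)*8=56 best=130, l++
l=8 r=15: min(15,20)*7=105 best=130, l++
l=9 r=15: min(7,20)*6=42 best=130, l++
l=10 r=15: min(14,20)*5=70 best=130, l++
l=11 r=15: min(9,20)*4=36 best=130, l++

l=12, r=15, best area=130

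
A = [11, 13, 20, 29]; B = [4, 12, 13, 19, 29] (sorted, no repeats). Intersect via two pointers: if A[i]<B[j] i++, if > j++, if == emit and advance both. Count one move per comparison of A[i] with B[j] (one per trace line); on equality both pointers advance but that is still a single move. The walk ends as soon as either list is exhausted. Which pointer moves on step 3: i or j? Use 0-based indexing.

[i=0,j=0] 11>4 → j++
[i=0,j=1] 11<12 → i++
[i=1,j=1] 13>12 → j++

j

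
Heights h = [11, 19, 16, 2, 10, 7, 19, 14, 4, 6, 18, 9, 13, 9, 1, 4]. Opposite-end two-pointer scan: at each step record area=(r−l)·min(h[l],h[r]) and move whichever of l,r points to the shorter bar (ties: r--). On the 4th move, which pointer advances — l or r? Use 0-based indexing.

l

[0,15] min(11,4)*15=60 best=60 * → r--
[0,14] min(11,1)*14=14 best=60 → r--
[0,13] min(11,9)*13=117 best=117 * → r--
[0,12] min(11,13)*12=132 best=132 * → l++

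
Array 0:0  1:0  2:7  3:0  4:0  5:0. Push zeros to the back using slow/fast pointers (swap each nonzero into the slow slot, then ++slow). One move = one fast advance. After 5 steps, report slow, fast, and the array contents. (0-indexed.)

(s=0,f=0) a[fast]=0 → fast++
(s=0,f=1) a[fast]=0 → fast++
(s=0,f=2) a[fast]=7≠0 swap→a[0]=7 → slow++,fast++
(s=1,f=3) a[fast]=0 → fast++
(s=1,f=4) a[fast]=0 → fast++

slow=1, fast=5, a=[7, 0, 0, 0, 0, 0]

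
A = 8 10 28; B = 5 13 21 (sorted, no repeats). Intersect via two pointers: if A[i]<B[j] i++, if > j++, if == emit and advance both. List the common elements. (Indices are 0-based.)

[i=0,j=0] 8>5 → j++
[i=0,j=1] 8<13 → i++
[i=1,j=1] 10<13 → i++
[i=2,j=1] 28>13 → j++
[i=2,j=2] 28>21 → j++

intersection = []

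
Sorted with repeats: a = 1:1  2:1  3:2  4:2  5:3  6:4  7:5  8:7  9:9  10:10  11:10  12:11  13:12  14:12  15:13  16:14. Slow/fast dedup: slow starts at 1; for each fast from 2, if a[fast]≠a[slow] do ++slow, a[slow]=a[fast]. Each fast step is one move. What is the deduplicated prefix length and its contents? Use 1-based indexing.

length 12; prefix = [1, 2, 3, 4, 5, 7, 9, 10, 11, 12, 13, 14]

(s=1,f=2) a[fast]=1=a[slow] dup → fast++
(s=1,f=3) a[fast]=2≠a[slow]=1 write a[2]=2 → slow++,fast++
(s=2,f=4) a[fast]=2=a[slow] dup → fast++
(s=2,f=5) a[fast]=3≠a[slow]=2 write a[3]=3 → slow++,fast++
(s=3,f=6) a[fast]=4≠a[slow]=3 write a[4]=4 → slow++,fast++
(s=4,f=7) a[fast]=5≠a[slow]=4 write a[5]=5 → slow++,fast++
(s=5,f=8) a[fast]=7≠a[slow]=5 write a[6]=7 → slow++,fast++
(s=6,f=9) a[fast]=9≠a[slow]=7 write a[7]=9 → slow++,fast++
(s=7,f=10) a[fast]=10≠a[slow]=9 write a[8]=10 → slow++,fast++
(s=8,f=11) a[fast]=10=a[slow] dup → fast++
(s=8,f=12) a[fast]=11≠a[slow]=10 write a[9]=11 → slow++,fast++
(s=9,f=13) a[fast]=12≠a[slow]=11 write a[10]=12 → slow++,fast++
(s=10,f=14) a[fast]=12=a[slow] dup → fast++
(s=10,f=15) a[fast]=13≠a[slow]=12 write a[11]=13 → slow++,fast++
(s=11,f=16) a[fast]=14≠a[slow]=13 write a[12]=14 → slow++,fast++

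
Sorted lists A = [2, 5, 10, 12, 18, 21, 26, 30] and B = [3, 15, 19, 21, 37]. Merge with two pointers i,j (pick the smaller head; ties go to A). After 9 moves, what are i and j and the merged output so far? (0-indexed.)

i=0 j=0: A[i]=2<=B[j]=3 take 2, i++
i=1 j=0: A[i]=5>B[j]=3 take 3, j++
i=1 j=1: A[i]=5<=B[j]=15 take 5, i++
i=2 j=1: A[i]=10<=B[j]=15 take 10, i++
i=3 j=1: A[i]=12<=B[j]=15 take 12, i++
i=4 j=1: A[i]=18>B[j]=15 take 15, j++
i=4 j=2: A[i]=18<=B[j]=19 take 18, i++
i=5 j=2: A[i]=21>B[j]=19 take 19, j++
i=5 j=3: A[i]=21<=B[j]=21 take 21, i++

i=6, j=3, merged so far=[2, 3, 5, 10, 12, 15, 18, 19, 21]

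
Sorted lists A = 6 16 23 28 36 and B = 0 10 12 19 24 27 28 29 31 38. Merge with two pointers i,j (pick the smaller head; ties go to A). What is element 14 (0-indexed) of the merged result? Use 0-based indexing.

merged[14] = 38

i=0 j=0: A[i]=6>B[j]=0 take 0, j++
i=0 j=1: A[i]=6<=B[j]=10 take 6, i++
i=1 j=1: A[i]=16>B[j]=10 take 10, j++
i=1 j=2: A[i]=16>B[j]=12 take 12, j++
i=1 j=3: A[i]=16<=B[j]=19 take 16, i++
i=2 j=3: A[i]=23>B[j]=19 take 19, j++
i=2 j=4: A[i]=23<=B[j]=24 take 23, i++
i=3 j=4: A[i]=28>B[j]=24 take 24, j++
i=3 j=5: A[i]=28>B[j]=27 take 27, j++
i=3 j=6: A[i]=28<=B[j]=28 take 28, i++
i=4 j=6: A[i]=36>B[j]=28 take 28, j++
i=4 j=7: A[i]=36>B[j]=29 take 29, j++
i=4 j=8: A[i]=36>B[j]=31 take 31, j++
i=4 j=9: A[i]=36<=B[j]=38 take 36, i++
i=5 j=9: A done, take B[j]=38, j++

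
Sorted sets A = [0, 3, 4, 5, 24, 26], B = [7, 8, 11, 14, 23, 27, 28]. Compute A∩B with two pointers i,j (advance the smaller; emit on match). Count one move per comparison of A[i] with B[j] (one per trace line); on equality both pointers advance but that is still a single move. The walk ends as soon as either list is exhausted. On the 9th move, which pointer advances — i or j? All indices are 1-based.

[i=1,j=1] 0<7 → i++
[i=2,j=1] 3<7 → i++
[i=3,j=1] 4<7 → i++
[i=4,j=1] 5<7 → i++
[i=5,j=1] 24>7 → j++
[i=5,j=2] 24>8 → j++
[i=5,j=3] 24>11 → j++
[i=5,j=4] 24>14 → j++
[i=5,j=5] 24>23 → j++

j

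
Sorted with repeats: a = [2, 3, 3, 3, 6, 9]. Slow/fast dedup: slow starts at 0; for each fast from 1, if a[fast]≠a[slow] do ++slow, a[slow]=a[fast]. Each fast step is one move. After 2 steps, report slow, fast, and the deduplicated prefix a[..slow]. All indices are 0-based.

slow=1, fast=3, prefix=[2, 3]

(s=0,f=1) a[fast]=3≠a[slow]=2 write a[1]=3 → slow++,fast++
(s=1,f=2) a[fast]=3=a[slow] dup → fast++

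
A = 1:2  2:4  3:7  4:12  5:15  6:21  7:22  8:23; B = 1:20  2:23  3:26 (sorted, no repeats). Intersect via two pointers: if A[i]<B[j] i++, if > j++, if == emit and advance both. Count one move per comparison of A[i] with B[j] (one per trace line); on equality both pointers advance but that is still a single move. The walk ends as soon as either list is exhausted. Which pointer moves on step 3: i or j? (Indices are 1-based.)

i

[i=1,j=1] 2<20 → i++
[i=2,j=1] 4<20 → i++
[i=3,j=1] 7<20 → i++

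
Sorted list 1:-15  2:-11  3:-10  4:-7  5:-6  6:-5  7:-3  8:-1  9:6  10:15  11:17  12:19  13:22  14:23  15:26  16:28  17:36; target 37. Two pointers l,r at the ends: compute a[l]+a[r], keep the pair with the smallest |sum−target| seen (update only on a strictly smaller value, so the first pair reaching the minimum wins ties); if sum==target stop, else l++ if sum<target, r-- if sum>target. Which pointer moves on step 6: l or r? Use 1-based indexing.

l

l=1 r=17: -15+36=21 d=16 *, l++
l=2 r=17: -11+36=25 d=12 *, l++
l=3 r=17: -10+36=26 d=11 *, l++
l=4 r=17: -7+36=29 d=8 *, l++
l=5 r=17: -6+36=30 d=7 *, l++
l=6 r=17: -5+36=31 d=6 *, l++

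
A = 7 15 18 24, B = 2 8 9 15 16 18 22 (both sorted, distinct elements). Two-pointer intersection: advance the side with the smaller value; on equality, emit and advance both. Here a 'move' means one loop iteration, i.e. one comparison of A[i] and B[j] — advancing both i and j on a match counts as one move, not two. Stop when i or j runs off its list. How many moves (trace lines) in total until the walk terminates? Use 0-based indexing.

i=0 j=0: 7>2, j++
i=0 j=1: 7<8, i++
i=1 j=1: 15>8, j++
i=1 j=2: 15>9, j++
i=1 j=3: 15==15 emit, i++,j++
i=2 j=4: 18>16, j++
i=2 j=5: 18==18 emit, i++,j++
i=3 j=6: 24>22, j++

8 moves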